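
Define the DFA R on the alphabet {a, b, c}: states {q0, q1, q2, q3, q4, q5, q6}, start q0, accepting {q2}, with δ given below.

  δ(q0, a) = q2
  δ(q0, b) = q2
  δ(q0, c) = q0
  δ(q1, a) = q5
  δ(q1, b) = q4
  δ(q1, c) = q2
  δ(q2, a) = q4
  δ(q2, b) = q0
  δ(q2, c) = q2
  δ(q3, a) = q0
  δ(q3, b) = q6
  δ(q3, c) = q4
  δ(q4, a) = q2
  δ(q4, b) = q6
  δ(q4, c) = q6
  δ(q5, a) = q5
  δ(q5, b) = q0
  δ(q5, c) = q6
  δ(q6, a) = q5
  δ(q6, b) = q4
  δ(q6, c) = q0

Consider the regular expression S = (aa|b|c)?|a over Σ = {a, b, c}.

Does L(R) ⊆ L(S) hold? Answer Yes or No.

The string ac is in L(R) but not in L(S).
So L(R) ⊄ L(S).

No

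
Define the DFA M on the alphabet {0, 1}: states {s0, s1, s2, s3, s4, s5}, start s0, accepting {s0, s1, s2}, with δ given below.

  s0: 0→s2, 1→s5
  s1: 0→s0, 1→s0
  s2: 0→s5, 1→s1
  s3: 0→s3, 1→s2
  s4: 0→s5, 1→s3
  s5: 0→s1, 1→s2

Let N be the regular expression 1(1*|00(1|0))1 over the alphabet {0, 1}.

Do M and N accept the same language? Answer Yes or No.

The empty string ε is accepted by M but rejected by N.
So L(M) ≠ L(N).

No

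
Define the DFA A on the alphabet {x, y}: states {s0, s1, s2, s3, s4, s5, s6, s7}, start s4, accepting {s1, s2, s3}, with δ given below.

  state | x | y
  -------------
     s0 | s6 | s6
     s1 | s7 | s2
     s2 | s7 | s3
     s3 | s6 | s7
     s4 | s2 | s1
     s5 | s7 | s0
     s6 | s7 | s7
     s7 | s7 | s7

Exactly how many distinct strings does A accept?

The useful subgraph on states {s1, s2, s3, s4} is acyclic, so L(A) is finite; the longest accepting path visits 4 useful states, giving maximum string length 3.
Counting accepting paths from s4 by length: 2 of length 1, 2 of length 2, 1 of length 3. Total 5.

5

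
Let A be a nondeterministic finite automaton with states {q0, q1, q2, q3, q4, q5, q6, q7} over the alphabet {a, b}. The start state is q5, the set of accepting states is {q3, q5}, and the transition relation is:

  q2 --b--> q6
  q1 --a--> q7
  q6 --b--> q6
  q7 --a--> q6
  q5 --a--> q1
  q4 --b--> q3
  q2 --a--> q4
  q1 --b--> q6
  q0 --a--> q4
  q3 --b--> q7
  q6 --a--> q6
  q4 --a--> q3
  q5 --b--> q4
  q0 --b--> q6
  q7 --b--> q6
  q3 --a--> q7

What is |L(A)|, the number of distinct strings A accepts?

3

The useful subgraph on states {q3, q4, q5} is acyclic, so L(A) is finite; the longest accepting path visits 3 useful states, giving maximum string length 2.
Counting accepting paths from q5 by length: 1 of length 0, 2 of length 2. Total 3.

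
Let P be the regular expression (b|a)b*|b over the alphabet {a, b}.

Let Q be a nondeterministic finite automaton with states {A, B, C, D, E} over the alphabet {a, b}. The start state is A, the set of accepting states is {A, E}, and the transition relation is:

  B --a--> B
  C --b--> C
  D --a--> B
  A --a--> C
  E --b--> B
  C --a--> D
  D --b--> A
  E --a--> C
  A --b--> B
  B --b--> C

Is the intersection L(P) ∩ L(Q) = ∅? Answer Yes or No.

Yes

Converting the expression P to a DFA (subset construction, then merging equivalent states) gives the minimal DFA with states {p0, p1, p2}, start state p0, accepting states {p1} and transitions p0: a→p1, b→p1; p1: a→p2, b→p1; p2: a→p2, b→p2.
Exploring the product automaton P × Q from the start pair (p0, A), following both machines on each input symbol, reaches 7 state pairs: (p0, A), (p1, C), (p1, B), (p2, D), (p2, B), (p2, A), (p2, C).
P accepts in {p1} and Q accepts in {A, E}; no reachable pair has both components accepting, so no string drives both machines to acceptance simultaneously and L(P) ∩ L(Q) = ∅.
So no string is accepted by both, and the intersection is empty.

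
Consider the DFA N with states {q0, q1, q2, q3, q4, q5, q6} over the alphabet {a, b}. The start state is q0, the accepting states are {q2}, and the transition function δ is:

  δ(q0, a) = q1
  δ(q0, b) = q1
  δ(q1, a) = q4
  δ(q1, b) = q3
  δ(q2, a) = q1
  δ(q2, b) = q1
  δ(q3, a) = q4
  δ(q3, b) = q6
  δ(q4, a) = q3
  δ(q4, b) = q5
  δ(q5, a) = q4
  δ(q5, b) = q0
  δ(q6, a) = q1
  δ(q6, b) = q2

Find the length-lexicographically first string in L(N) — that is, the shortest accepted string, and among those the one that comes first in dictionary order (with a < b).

abbb

A breadth-first search from q0 reaches an accepting state first via the path q0 → q1 → q3 → q6 → q2 on input abbb.
No string of length < 4 is accepted (BFS exhausts all shorter strings without reaching an accepting state), and abbb is the lexicographically least accepting string of length 4.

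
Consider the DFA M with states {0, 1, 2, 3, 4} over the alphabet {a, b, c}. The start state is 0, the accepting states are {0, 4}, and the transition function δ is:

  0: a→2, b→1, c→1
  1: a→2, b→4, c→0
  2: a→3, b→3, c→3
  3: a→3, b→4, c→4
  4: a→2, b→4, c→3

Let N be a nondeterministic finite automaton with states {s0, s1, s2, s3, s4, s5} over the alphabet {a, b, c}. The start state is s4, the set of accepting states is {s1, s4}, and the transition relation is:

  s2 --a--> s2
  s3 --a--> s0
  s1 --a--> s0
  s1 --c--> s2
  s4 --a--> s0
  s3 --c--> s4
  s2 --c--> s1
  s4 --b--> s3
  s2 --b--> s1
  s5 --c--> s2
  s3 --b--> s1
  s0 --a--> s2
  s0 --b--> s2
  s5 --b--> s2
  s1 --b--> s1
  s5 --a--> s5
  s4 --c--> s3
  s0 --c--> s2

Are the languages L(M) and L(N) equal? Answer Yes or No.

Yes

Exploring the product automaton M × N from the start pair (0, s4), following both machines on each input symbol, reaches 5 state pairs: (0, s4), (2, s0), (1, s3), (3, s2), (4, s1).
M accepts in {0, 4} and N accepts in {s1, s4}. In every reachable pair the two components are either both accepting — (0, s4), (4, s1) — or both non-accepting, so no string is accepted by exactly one of the machines: L(M) \ L(N) and L(N) \ L(M) are both empty.
Hence every string is accepted by M iff it is accepted by N, and the two languages coincide.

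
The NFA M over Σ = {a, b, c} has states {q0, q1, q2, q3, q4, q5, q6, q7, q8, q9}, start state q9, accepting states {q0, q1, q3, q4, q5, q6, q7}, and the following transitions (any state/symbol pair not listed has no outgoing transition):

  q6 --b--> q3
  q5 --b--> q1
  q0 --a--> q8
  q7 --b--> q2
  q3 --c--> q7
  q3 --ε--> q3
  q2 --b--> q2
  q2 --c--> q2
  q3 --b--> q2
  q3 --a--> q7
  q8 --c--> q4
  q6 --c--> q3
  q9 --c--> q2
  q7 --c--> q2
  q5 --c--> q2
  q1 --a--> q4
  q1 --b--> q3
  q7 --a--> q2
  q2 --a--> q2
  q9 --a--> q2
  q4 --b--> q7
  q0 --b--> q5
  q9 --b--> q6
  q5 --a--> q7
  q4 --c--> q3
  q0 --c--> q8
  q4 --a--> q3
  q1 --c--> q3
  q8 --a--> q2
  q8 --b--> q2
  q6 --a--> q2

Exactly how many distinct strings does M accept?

The useful subgraph on states {q3, q6, q7, q9} is acyclic, so L(M) is finite; the longest accepting path visits 4 useful states, giving maximum string length 3.
Counting accepting paths from q9 by length: 1 of length 1, 2 of length 2, 4 of length 3. Total 7.

7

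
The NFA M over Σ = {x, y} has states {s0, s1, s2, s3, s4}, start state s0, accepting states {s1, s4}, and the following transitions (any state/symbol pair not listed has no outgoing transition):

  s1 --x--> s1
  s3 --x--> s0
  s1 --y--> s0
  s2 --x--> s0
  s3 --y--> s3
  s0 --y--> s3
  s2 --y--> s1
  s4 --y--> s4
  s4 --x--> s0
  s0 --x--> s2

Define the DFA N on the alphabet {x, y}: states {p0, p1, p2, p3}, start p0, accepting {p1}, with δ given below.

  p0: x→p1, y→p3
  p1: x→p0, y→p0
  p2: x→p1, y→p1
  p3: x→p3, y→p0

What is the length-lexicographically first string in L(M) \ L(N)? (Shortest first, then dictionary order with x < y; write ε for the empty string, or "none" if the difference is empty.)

The string xy is accepted by M but not by N.
No shorter string lies in the difference, and xy is the lexicographically first length-2 string in L(M) \ L(N).

xy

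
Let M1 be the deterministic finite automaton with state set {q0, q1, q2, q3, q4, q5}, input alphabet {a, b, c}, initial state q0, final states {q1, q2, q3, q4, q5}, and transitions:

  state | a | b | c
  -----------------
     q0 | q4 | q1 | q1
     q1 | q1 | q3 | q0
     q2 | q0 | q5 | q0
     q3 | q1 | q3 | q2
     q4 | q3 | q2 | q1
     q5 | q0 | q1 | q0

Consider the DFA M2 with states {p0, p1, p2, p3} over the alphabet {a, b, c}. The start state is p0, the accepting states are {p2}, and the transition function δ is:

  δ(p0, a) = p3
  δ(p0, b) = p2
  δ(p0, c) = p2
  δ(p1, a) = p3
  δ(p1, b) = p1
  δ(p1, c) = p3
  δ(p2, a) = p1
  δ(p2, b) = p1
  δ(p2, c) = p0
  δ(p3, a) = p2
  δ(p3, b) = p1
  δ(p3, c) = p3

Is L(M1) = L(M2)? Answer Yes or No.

The string a is accepted by M1 but rejected by M2.
So L(M1) ≠ L(M2).

No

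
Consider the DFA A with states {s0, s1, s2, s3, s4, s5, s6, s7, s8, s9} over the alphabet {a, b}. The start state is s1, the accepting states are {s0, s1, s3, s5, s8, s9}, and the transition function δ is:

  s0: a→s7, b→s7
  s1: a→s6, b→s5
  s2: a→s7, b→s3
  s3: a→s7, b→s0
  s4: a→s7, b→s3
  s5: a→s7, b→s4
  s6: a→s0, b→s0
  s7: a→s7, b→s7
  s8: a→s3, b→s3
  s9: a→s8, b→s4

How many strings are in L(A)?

The useful subgraph on states {s0, s1, s3, s4, s5, s6} is acyclic, so L(A) is finite; the longest accepting path visits 5 useful states, giving maximum string length 4.
Counting accepting paths from s1 by length: 1 of length 0, 1 of length 1, 2 of length 2, 1 of length 3, 1 of length 4. Total 6.

6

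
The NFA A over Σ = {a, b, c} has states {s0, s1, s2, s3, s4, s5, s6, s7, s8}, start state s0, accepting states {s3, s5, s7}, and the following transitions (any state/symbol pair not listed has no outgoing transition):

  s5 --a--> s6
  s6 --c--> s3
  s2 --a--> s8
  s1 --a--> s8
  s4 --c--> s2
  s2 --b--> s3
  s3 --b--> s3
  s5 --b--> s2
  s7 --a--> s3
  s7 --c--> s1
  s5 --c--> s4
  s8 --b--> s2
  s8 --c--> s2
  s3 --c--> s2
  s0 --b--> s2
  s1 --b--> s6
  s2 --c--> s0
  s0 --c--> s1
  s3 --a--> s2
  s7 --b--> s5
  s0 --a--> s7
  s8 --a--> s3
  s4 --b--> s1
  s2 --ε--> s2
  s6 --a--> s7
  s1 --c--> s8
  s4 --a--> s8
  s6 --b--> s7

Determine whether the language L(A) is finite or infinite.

infinite

State s8 is reachable from the start and can reach an accepting state, and it lies on the cycle s8 → s2 → s8.
Traversing that cycle any number of times yields accepted strings of unbounded length, so the language is infinite.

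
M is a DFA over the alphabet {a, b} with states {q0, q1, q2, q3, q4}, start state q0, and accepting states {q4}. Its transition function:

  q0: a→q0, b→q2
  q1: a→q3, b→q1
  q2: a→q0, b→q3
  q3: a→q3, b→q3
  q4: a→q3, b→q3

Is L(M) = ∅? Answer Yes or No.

The states reachable from the start state are {q0, q2, q3}.
None of the accepting states {q4} is reachable, so no string is accepted and L(M) = ∅.

Yes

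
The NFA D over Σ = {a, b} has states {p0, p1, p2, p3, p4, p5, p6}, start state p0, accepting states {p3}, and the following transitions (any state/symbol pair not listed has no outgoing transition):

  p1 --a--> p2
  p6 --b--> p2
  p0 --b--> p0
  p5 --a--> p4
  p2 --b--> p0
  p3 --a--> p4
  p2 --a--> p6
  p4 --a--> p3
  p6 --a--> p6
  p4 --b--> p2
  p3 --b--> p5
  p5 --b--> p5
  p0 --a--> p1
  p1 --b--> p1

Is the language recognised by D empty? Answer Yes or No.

The states reachable from the start state are {p0, p1, p2, p6}.
None of the accepting states {p3} is reachable, so no string is accepted and L(D) = ∅.

Yes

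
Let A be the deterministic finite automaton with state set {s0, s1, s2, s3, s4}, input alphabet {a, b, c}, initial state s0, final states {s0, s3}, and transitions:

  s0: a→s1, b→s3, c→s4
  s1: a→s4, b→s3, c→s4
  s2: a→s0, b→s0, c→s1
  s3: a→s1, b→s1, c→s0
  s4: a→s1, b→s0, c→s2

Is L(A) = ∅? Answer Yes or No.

The empty string ε is accepted: the run s0 ends in the accepting state s0.
Since at least one string is accepted, L(A) is not empty.

No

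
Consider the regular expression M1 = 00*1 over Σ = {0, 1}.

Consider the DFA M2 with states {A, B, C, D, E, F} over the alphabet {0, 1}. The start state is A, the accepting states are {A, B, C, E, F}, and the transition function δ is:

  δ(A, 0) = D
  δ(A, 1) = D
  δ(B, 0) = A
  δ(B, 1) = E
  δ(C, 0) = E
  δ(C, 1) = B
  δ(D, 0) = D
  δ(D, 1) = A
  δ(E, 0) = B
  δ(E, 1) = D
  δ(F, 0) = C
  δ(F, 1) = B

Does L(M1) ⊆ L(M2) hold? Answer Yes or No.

Yes

Converting the expression M1 to a DFA (subset construction, then merging equivalent states) gives the minimal DFA with states {r0, r1, r2, r3}, start state r0, accepting states {r3} and transitions r0: 0→r1, 1→r2; r1: 0→r1, 1→r3; r2: 0→r2, 1→r2; r3: 0→r2, 1→r2.
Exploring the product automaton M1 × M2 from the start pair (r0, A), following both machines on each input symbol, reaches 5 state pairs: (r0, A), (r1, D), (r2, D), (r3, A), (r2, A).
M1 accepts in {r3} and M2 accepts in {A, B, C, E, F}. The reachable pairs whose M1-component is accepting are (r3, A); in each of them the M2-component is accepting too, so the product for L(M1) \ L(M2) (M1-component accepting, M2-component rejecting) has no reachable accepting pair and the difference is empty.
Hence every string in L(M1) is also in L(M2).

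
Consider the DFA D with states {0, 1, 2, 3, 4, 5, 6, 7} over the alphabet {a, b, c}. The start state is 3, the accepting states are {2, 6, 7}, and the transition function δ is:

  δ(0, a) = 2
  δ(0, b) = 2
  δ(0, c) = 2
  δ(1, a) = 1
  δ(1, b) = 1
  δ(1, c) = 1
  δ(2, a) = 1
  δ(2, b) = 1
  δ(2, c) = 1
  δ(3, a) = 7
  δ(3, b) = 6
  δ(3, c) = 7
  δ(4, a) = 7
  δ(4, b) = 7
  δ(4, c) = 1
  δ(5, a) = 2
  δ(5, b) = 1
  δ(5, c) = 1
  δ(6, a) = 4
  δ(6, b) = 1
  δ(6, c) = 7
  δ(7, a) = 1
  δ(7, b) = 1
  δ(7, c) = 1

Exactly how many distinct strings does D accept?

6

The useful subgraph on states {3, 4, 6, 7} is acyclic, so L(D) is finite; the longest accepting path visits 4 useful states, giving maximum string length 3.
Counting accepting paths from 3 by length: 3 of length 1, 1 of length 2, 2 of length 3. Total 6.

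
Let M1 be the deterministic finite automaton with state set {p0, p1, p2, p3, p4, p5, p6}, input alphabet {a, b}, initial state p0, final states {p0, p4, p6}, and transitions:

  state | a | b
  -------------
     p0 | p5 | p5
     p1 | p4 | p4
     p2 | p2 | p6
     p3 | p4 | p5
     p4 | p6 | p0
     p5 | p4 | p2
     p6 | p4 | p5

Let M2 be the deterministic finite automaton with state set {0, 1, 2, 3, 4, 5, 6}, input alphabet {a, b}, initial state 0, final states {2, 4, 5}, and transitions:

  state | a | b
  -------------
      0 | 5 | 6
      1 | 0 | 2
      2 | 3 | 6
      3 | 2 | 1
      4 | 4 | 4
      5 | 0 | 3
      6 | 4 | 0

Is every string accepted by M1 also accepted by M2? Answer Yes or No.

The empty string ε is in L(M1) but not in L(M2).
So L(M1) ⊄ L(M2).

No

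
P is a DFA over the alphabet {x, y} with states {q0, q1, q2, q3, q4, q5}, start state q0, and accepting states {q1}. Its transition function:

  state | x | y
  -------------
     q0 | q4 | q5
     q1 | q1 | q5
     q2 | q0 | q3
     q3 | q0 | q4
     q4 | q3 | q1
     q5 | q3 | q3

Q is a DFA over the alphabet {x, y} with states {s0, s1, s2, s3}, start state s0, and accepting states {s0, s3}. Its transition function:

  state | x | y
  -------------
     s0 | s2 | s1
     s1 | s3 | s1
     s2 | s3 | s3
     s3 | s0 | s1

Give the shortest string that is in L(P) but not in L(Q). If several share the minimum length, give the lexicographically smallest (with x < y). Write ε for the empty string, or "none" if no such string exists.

The string xxyy is accepted by P but not by Q.
No shorter string lies in the difference, and xxyy is the lexicographically first length-4 string in L(P) \ L(Q).

xxyy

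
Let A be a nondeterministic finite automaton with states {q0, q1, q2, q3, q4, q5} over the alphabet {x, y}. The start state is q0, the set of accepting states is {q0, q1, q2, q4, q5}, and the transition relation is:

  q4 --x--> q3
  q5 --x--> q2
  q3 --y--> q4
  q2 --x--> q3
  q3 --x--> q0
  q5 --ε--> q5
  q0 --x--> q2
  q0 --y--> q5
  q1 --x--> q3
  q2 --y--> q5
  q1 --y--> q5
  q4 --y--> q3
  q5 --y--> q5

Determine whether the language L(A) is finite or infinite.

infinite

State q0 is reachable from the start and can reach an accepting state, and it lies on the cycle q0 → q2 → q3 → q0.
Traversing that cycle any number of times yields accepted strings of unbounded length, so the language is infinite.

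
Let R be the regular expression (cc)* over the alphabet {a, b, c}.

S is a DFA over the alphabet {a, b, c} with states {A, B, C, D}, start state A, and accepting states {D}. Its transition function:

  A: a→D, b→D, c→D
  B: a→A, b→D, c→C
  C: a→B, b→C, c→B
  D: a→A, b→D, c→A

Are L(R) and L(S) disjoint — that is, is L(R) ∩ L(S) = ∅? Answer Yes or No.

Yes

Converting the expression R to a DFA (subset construction, then merging equivalent states) gives the minimal DFA with states {r0, r1, r2}, start state r0, accepting states {r0} and transitions r0: a→r1, b→r1, c→r2; r1: a→r1, b→r1, c→r1; r2: a→r1, b→r1, c→r0.
Exploring the product automaton R × S from the start pair (r0, A), following both machines on each input symbol, reaches 4 state pairs: (r0, A), (r1, D), (r2, D), (r1, A).
R accepts in {r0} and S accepts in {D}; no reachable pair has both components accepting, so no string drives both machines to acceptance simultaneously and L(R) ∩ L(S) = ∅.
So no string is accepted by both, and the intersection is empty.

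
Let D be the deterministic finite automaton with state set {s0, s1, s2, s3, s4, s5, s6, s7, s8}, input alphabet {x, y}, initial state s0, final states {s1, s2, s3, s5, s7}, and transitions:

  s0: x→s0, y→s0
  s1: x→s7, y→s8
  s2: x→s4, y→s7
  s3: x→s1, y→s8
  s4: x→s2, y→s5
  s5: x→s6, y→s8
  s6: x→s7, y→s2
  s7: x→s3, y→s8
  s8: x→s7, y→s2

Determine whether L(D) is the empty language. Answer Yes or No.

The states reachable from the start state are {s0}.
None of the accepting states {s1, s2, s3, s5, s7} is reachable, so no string is accepted and L(D) = ∅.

Yes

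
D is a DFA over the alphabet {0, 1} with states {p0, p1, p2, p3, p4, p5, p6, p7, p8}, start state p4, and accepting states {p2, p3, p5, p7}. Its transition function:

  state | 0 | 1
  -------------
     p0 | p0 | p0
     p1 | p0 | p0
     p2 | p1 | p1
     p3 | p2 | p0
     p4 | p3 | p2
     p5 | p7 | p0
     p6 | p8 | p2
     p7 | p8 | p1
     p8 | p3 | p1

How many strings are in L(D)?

The useful subgraph on states {p2, p3, p4} is acyclic, so L(D) is finite; the longest accepting path visits 3 useful states, giving maximum string length 2.
Counting accepting paths from p4 by length: 2 of length 1, 1 of length 2. Total 3.

3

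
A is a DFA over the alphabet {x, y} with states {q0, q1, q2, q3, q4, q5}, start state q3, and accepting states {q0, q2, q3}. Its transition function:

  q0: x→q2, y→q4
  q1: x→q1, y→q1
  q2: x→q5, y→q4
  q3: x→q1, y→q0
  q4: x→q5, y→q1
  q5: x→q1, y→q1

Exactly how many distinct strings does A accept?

The useful subgraph on states {q0, q2, q3} is acyclic, so L(A) is finite; the longest accepting path visits 3 useful states, giving maximum string length 2.
Counting accepting paths from q3 by length: 1 of length 0, 1 of length 1, 1 of length 2. Total 3.

3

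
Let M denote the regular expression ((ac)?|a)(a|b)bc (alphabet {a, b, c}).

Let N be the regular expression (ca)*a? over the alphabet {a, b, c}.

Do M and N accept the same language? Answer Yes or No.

No

The string abc is accepted by M but rejected by N.
So L(M) ≠ L(N).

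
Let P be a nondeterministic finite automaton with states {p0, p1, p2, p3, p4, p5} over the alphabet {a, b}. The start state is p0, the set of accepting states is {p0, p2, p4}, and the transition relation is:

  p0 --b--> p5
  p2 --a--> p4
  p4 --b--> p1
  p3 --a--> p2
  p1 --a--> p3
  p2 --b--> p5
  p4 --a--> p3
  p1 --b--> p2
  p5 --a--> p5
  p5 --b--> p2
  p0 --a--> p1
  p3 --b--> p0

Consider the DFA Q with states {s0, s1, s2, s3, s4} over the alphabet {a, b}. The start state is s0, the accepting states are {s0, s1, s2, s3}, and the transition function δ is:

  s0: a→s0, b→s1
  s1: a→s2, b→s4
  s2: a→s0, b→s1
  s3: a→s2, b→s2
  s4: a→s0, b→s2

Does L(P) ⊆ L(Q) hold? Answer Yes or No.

The string bb is in L(P) but not in L(Q).
So L(P) ⊄ L(Q).

No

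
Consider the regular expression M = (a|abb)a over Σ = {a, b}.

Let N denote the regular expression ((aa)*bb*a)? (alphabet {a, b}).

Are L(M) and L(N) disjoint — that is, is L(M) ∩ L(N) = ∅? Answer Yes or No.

Yes

Converting the expression M to a DFA (subset construction, then merging equivalent states) gives the minimal DFA with states {m0, m1, m2, m3, m4, m5}, start state m0, accepting states {m3} and transitions m0: a→m1, b→m2; m1: a→m3, b→m4; m2: a→m2, b→m2; m3: a→m2, b→m2; m4: a→m2, b→m5; m5: a→m3, b→m2.
Converting the expression N to a DFA (subset construction, then merging equivalent states) gives the minimal DFA with states {n0, n1, n2, n3, n4, n5}, start state n0, accepting states {n0, n5} and transitions n0: a→n1, b→n2; n1: a→n3, b→n4; n2: a→n5, b→n2; n3: a→n1, b→n2; n4: a→n4, b→n4; n5: a→n4, b→n4.
Exploring the product automaton M × N from the start pair (m0, n0), following both machines on each input symbol, reaches 11 state pairs: (m0, n0), (m1, n1), (m2, n2), (m3, n3), (m4, n4), (m2, n5), (m2, n1), (m2, n4), (m5, n4), (m2, n3), (m3, n4).
M accepts in {m3} and N accepts in {n0, n5}; no reachable pair has both components accepting, so no string drives both machines to acceptance simultaneously and L(M) ∩ L(N) = ∅.
So no string is accepted by both, and the intersection is empty.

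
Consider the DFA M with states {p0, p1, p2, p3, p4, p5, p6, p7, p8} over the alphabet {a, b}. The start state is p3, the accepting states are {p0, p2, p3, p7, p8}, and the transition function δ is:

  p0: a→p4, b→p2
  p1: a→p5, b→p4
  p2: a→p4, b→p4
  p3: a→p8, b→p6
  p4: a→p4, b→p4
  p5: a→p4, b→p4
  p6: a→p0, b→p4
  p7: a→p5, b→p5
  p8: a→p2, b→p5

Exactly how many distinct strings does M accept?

The useful subgraph on states {p0, p2, p3, p6, p8} is acyclic, so L(M) is finite; the longest accepting path visits 4 useful states, giving maximum string length 3.
Counting accepting paths from p3 by length: 1 of length 0, 1 of length 1, 2 of length 2, 1 of length 3. Total 5.

5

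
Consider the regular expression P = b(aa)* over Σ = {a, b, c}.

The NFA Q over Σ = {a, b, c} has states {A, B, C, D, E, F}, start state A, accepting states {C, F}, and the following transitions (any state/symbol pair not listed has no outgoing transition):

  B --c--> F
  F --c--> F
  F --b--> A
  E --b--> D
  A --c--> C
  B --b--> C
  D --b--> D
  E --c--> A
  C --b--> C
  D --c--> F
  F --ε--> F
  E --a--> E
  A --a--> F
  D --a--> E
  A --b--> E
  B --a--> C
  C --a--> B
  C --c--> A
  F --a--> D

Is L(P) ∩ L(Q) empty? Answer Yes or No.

Converting the expression P to a DFA (subset construction, then merging equivalent states) gives the minimal DFA with states {p0, p1, p2, p3}, start state p0, accepting states {p2} and transitions p0: a→p1, b→p2, c→p1; p1: a→p1, b→p1, c→p1; p2: a→p3, b→p1, c→p1; p3: a→p2, b→p1, c→p1.
Exploring the product automaton P × Q from the start pair (p0, A), following both machines on each input symbol, reaches 9 state pairs: (p0, A), (p1, F), (p2, E), (p1, C), (p1, D), (p1, A), (p3, E), (p1, B), (p1, E).
P accepts in {p2} and Q accepts in {C, F}; no reachable pair has both components accepting, so no string drives both machines to acceptance simultaneously and L(P) ∩ L(Q) = ∅.
So no string is accepted by both, and the intersection is empty.

Yes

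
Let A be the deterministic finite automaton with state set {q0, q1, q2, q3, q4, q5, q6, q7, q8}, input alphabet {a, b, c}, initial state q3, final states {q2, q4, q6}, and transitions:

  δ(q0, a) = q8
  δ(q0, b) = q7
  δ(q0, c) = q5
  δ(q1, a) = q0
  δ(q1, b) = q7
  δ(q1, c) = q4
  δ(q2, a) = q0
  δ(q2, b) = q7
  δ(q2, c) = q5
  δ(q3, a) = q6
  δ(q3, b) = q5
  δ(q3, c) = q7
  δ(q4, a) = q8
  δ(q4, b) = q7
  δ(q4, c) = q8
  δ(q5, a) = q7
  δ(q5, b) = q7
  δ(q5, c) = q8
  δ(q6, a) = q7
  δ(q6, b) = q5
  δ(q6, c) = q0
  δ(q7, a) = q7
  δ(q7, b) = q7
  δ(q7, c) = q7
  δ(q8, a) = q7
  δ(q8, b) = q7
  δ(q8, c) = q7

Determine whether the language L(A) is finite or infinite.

finite

The useful states (reachable from q3 and able to reach an accepting state) are {q3, q6}.
Restricted to these states the transition graph has no cycle, so every accepting path has bounded length and L is finite.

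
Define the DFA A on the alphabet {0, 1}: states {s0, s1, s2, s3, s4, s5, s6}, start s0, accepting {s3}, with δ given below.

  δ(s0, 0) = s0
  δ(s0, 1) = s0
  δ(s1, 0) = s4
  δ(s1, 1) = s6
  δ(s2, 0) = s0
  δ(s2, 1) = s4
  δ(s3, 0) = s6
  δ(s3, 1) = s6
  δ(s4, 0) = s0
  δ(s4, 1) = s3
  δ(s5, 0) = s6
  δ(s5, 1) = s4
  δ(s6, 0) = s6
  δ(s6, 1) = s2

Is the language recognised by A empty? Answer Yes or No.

The states reachable from the start state are {s0}.
None of the accepting states {s3} is reachable, so no string is accepted and L(A) = ∅.

Yes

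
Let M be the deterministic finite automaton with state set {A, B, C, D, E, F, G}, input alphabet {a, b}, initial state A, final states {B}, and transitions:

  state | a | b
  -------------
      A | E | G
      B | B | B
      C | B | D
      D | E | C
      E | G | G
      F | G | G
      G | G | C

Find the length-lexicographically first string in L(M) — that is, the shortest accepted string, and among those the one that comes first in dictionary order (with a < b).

bba

A breadth-first search from A reaches an accepting state first via the path A → G → C → B on input bba.
No string of length < 3 is accepted (BFS exhausts all shorter strings without reaching an accepting state), and bba is the lexicographically least accepting string of length 3.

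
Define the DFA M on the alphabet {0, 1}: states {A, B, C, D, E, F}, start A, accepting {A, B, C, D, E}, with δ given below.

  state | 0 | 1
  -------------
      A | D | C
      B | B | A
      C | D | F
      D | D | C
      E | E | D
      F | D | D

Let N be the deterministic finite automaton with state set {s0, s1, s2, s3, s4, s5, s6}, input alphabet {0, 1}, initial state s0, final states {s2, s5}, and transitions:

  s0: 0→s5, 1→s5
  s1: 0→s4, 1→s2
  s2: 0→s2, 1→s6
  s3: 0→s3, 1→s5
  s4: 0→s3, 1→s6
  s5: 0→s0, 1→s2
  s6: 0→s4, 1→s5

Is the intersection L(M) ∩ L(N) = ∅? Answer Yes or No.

No

The string 0 is accepted by both M and N.
Hence L(M) ∩ L(N) ≠ ∅.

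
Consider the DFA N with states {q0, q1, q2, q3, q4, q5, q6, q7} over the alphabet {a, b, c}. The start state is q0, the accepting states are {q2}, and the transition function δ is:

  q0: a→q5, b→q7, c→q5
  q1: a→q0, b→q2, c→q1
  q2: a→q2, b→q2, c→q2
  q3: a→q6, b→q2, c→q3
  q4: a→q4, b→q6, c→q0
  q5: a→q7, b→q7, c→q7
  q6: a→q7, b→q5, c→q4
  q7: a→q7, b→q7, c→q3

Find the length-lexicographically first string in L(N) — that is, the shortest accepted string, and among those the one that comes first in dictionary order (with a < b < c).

A breadth-first search from q0 reaches an accepting state first via the path q0 → q7 → q3 → q2 on input bcb.
No string of length < 3 is accepted (BFS exhausts all shorter strings without reaching an accepting state), and bcb is the lexicographically least accepting string of length 3.

bcb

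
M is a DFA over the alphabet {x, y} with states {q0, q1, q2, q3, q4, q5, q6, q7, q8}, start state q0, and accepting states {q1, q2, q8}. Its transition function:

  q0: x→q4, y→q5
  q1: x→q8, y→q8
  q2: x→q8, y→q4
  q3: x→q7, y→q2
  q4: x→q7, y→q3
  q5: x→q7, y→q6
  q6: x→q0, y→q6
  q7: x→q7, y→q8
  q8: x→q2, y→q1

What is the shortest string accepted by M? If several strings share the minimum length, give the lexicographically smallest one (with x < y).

xxy

A breadth-first search from q0 reaches an accepting state first via the path q0 → q4 → q7 → q8 on input xxy.
No string of length < 3 is accepted (BFS exhausts all shorter strings without reaching an accepting state), and xxy is the lexicographically least accepting string of length 3.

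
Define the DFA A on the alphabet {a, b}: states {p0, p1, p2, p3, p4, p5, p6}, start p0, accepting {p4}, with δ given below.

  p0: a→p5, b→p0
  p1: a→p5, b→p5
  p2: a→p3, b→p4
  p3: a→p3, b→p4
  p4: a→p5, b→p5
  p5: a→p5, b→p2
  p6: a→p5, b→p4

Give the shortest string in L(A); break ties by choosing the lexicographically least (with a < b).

A breadth-first search from p0 reaches an accepting state first via the path p0 → p5 → p2 → p4 on input abb.
No string of length < 3 is accepted (BFS exhausts all shorter strings without reaching an accepting state), and abb is the lexicographically least accepting string of length 3.

abb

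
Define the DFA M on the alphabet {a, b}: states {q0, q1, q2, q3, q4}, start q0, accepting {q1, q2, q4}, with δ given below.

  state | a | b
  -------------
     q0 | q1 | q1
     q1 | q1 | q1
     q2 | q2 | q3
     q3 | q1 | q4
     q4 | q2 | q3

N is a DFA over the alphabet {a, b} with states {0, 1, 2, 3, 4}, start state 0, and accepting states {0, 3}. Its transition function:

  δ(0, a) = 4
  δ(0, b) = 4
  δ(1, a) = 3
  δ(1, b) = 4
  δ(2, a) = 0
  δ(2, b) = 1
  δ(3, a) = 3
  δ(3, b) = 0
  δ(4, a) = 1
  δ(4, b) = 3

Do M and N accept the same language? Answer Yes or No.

The string a is accepted by M but rejected by N.
So L(M) ≠ L(N).

No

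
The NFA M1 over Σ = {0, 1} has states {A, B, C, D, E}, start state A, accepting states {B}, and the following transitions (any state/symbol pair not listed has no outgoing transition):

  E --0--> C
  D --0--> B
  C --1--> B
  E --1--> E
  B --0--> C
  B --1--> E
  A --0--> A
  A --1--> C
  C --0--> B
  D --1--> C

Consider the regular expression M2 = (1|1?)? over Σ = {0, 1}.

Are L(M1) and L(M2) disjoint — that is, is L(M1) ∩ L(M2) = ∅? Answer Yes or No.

Converting the expression M2 to a DFA (subset construction, then merging equivalent states) gives the minimal DFA with states {r0, r1, r2}, start state r0, accepting states {r0, r2} and transitions r0: 0→r1, 1→r2; r1: 0→r1, 1→r1; r2: 0→r1, 1→r1.
Exploring the product automaton M1 × M2 from the start pair (A, r0), following both machines on each input symbol, reaches 6 state pairs: (A, r0), (A, r1), (C, r2), (C, r1), (B, r1), (E, r1).
M1 accepts in {B} and M2 accepts in {r0, r2}; no reachable pair has both components accepting, so no string drives both machines to acceptance simultaneously and L(M1) ∩ L(M2) = ∅.
So no string is accepted by both, and the intersection is empty.

Yes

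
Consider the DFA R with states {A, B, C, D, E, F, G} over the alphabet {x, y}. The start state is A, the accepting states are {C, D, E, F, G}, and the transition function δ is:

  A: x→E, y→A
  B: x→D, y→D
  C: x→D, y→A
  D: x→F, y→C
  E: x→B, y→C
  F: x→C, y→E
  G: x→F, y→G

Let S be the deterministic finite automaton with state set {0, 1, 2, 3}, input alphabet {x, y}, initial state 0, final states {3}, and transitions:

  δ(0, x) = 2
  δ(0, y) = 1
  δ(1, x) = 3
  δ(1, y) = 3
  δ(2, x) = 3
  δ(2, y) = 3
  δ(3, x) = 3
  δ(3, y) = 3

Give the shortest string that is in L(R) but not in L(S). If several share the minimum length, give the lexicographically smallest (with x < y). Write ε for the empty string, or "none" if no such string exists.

The string x is accepted by R but not by S.
No shorter string lies in the difference, and x is the lexicographically first length-1 string in L(R) \ L(S).

x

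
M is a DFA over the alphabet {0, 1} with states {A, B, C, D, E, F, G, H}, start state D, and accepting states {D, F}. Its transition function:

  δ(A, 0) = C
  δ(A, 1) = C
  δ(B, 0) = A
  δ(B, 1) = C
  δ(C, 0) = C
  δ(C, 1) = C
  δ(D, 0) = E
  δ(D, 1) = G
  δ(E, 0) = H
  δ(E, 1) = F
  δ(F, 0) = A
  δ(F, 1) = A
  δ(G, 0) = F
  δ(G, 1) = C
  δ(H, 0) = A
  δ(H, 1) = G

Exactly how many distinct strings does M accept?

The useful subgraph on states {D, E, F, G, H} is acyclic, so L(M) is finite; the longest accepting path visits 5 useful states, giving maximum string length 4.
Counting accepting paths from D by length: 1 of length 0, 2 of length 2, 1 of length 4. Total 4.

4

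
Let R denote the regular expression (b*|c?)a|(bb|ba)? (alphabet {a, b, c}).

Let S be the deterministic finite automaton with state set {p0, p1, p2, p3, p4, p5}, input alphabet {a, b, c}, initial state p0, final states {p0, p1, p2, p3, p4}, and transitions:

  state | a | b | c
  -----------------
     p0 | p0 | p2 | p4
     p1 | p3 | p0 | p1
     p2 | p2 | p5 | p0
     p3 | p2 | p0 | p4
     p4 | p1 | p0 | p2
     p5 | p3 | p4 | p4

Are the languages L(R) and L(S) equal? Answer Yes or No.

No

The string bb is accepted by R but rejected by S.
So L(R) ≠ L(S).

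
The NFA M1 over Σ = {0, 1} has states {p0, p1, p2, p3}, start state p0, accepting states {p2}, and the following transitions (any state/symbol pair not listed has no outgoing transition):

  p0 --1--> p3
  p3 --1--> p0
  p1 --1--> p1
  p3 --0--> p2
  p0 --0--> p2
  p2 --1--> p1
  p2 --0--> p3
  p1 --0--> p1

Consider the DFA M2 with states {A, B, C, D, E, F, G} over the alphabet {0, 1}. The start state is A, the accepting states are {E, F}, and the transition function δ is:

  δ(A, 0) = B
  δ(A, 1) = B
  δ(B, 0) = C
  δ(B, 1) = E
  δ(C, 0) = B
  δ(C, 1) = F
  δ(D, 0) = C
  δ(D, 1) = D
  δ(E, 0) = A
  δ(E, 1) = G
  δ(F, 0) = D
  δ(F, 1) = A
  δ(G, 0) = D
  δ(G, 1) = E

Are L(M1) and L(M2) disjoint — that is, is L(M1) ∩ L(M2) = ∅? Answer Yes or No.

Yes

Exploring the product automaton M1 × M2 from the start pair (p0, A), following both machines on each input symbol, reaches 21 state pairs: (p0, A), (p2, B), (p3, B), (p3, C), (p1, E), (p2, C), (p0, E), (p0, F), (p1, A), (p1, G), (p1, F), (p2, A), (p3, G), (p2, D), (p3, A), (p1, B), (p1, D), (p0, B), (p1, C), (p3, E), (p0, G).
M1 accepts in {p2} and M2 accepts in {E, F}; no reachable pair has both components accepting, so no string drives both machines to acceptance simultaneously and L(M1) ∩ L(M2) = ∅.
So no string is accepted by both, and the intersection is empty.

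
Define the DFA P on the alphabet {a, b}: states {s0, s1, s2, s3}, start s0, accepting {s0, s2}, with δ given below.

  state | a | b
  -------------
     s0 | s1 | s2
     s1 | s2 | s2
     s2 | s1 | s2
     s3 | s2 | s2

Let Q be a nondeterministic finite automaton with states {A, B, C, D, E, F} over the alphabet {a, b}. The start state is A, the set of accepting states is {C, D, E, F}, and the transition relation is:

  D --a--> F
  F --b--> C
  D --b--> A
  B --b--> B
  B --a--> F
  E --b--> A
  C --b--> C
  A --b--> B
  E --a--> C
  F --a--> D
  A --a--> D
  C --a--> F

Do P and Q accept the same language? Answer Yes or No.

No

The empty string ε is accepted by P but rejected by Q.
So L(P) ≠ L(Q).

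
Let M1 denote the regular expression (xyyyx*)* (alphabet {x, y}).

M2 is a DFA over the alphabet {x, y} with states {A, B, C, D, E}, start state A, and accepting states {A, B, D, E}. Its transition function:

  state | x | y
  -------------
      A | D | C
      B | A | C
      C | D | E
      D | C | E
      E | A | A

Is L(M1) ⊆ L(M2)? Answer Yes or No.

The string xyyy is in L(M1) but not in L(M2).
So L(M1) ⊄ L(M2).

No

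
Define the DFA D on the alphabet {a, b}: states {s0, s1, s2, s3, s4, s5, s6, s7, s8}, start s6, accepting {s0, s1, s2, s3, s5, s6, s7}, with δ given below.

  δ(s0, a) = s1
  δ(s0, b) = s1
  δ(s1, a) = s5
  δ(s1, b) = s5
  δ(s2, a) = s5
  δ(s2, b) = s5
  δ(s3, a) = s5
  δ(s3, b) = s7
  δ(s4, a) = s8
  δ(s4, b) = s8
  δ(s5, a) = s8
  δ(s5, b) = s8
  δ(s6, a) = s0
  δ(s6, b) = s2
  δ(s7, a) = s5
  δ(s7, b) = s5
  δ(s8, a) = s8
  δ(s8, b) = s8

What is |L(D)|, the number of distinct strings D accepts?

The useful subgraph on states {s0, s1, s2, s5, s6} is acyclic, so L(D) is finite; the longest accepting path visits 4 useful states, giving maximum string length 3.
Counting accepting paths from s6 by length: 1 of length 0, 2 of length 1, 4 of length 2, 4 of length 3. Total 11.

11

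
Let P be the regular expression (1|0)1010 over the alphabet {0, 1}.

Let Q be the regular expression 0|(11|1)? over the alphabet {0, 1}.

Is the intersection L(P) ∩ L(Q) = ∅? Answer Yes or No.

Yes

Converting the expression P to a DFA (subset construction, then merging equivalent states) gives the minimal DFA with states {p0, p1, p2, p3, p4, p5, p6}, start state p0, accepting states {p6} and transitions p0: 0→p1, 1→p1; p1: 0→p2, 1→p3; p2: 0→p2, 1→p2; p3: 0→p4, 1→p2; p4: 0→p2, 1→p5; p5: 0→p6, 1→p2; p6: 0→p2, 1→p2.
Converting the expression Q to a DFA (subset construction, then merging equivalent states) gives the minimal DFA with states {q0, q1, q2, q3}, start state q0, accepting states {q0, q1, q2} and transitions q0: 0→q1, 1→q2; q1: 0→q3, 1→q3; q2: 0→q3, 1→q1; q3: 0→q3, 1→q3.
Exploring the product automaton P × Q from the start pair (p0, q0), following both machines on each input symbol, reaches 9 state pairs: (p0, q0), (p1, q1), (p1, q2), (p2, q3), (p3, q3), (p3, q1), (p4, q3), (p5, q3), (p6, q3).
P accepts in {p6} and Q accepts in {q0, q1, q2}; no reachable pair has both components accepting, so no string drives both machines to acceptance simultaneously and L(P) ∩ L(Q) = ∅.
So no string is accepted by both, and the intersection is empty.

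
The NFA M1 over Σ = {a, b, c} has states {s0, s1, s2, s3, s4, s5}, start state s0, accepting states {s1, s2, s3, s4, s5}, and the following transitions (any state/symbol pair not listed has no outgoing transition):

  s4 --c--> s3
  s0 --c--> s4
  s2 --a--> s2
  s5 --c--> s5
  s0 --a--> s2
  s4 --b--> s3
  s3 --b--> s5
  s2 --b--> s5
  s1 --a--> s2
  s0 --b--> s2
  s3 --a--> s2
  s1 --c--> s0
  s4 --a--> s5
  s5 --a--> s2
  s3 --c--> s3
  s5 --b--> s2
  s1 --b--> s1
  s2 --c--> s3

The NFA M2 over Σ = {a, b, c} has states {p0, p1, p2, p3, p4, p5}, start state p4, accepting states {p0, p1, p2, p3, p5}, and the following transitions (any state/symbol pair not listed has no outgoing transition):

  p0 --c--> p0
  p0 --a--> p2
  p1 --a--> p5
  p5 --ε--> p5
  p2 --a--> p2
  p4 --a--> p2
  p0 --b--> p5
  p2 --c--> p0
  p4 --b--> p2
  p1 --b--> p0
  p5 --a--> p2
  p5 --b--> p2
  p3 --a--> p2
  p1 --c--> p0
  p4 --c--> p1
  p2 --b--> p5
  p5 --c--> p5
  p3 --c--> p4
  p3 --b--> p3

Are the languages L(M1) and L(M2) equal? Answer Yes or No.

Exploring the product automaton M1 × M2 from the start pair (s0, p4), following both machines on each input symbol, reaches 5 state pairs: (s0, p4), (s2, p2), (s4, p1), (s5, p5), (s3, p0).
M1 accepts in {s1, s2, s3, s4, s5} and M2 accepts in {p0, p1, p2, p3, p5}. In every reachable pair the two components are either both accepting — (s2, p2), (s4, p1), (s5, p5), (s3, p0) — or both non-accepting, so no string is accepted by exactly one of the machines: L(M1) \ L(M2) and L(M2) \ L(M1) are both empty.
Hence every string is accepted by M1 iff it is accepted by M2, and the two languages coincide.

Yes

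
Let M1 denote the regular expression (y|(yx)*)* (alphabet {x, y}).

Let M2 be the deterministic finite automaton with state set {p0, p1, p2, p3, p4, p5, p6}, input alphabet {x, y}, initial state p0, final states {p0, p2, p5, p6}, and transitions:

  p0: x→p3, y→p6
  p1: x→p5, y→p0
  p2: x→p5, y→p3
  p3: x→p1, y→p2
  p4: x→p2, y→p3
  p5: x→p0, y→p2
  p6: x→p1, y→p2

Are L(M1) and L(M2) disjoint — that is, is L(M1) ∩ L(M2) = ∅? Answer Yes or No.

The empty string ε is accepted by both M1 and M2.
Hence L(M1) ∩ L(M2) ≠ ∅.

No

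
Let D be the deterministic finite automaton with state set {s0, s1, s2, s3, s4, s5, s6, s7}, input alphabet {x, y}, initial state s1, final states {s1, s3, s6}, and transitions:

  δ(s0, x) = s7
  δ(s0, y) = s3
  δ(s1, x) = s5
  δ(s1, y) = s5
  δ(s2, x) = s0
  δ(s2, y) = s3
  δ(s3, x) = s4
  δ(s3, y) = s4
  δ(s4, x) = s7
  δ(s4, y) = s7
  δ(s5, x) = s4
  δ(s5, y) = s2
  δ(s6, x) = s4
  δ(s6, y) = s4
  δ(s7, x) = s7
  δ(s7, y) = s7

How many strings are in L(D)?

5

The useful subgraph on states {s0, s1, s2, s3, s5} is acyclic, so L(D) is finite; the longest accepting path visits 5 useful states, giving maximum string length 4.
Counting accepting paths from s1 by length: 1 of length 0, 2 of length 3, 2 of length 4. Total 5.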